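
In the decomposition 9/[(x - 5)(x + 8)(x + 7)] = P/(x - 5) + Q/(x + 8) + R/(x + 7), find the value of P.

Cover-up at x = 5: P = 9/[(5 + 8)(5 + 7)] = 9/[(13)(12)] = 9/156 = 3/52


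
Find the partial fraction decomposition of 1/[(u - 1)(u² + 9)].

Cover-up at u = 1: P = 1/(1² + 9) = 1/10. Then Q = -P = -1/10, R = -P·(0 + 1) = -1/10
Result: (1/10)/(u - 1) - ((1/10)u + 1/10)/(u² + 9)


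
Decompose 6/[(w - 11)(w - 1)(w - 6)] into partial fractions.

Using cover-up method: α = 3/25, β = 3/25, γ = -6/25
Result: (3/25)/(w - 11) + (3/25)/(w - 1) - (6/25)/(w - 6)


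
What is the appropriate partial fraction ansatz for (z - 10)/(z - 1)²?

Repeated linear factor: α/(z - 1) + β/(z - 1)²


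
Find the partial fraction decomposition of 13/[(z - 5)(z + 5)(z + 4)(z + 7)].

Using Heaviside cover-up: (13/1080)/(z - 5) + (13/20)/(z + 5) - (13/27)/(z + 4) - (13/72)/(z + 7)


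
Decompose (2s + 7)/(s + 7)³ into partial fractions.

(2s + 7) = α(s + 7)² + β(s + 7) + γ. At s = -7: γ = 2·(-7) + 7 = -7. Coefficients: α = 0, β = 2
Result: 2/(s + 7)² - 7/(s + 7)³


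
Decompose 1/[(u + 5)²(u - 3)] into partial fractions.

Cover-up at u=3: γ = 1/(3 + 5)² = 1/64. Cover-up at u=-5: β = 1/(-5 - 3) = -1/8. Comparing u² coeff: α = -γ = -1/64
Result: (-1/64)/(u + 5) - (1/8)/(u + 5)² + (1/64)/(u - 3)


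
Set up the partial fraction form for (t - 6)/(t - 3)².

Repeated linear factor: P/(t - 3) + Q/(t - 3)²


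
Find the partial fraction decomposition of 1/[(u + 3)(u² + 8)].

Cover-up at u = -3: α = 1/((-3)² + 8) = 1/17. Then β = -α = -1/17, γ = -α·(0 - 3) = 3/17
Result: (1/17)/(u + 3) - ((1/17)u - 3/17)/(u² + 8)


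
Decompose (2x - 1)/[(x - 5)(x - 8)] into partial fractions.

At x=5: α = (2·5 - 1)/(5 - 8) = -3. At x=8: β = (2·8 - 1)/(8 - 5) = 5
Result: -3/(x - 5) + 5/(x - 8)


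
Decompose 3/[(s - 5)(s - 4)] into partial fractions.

3/(s - 5)(s - 4) = α/(s - 5) + β/(s - 4). α = 3/(5 - 4) = 3, β = 3/(4 - 5) = -3
Result: 3/(s - 5) - 3/(s - 4)


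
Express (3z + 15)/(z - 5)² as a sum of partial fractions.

(3z + 15) = P(z - 5) + Q. At z = 5: Q = 3·5 + 15 = 30. Coeff of z: P = 3
Result: 3/(z - 5) + 30/(z - 5)²


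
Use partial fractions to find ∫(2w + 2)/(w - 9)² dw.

Decompose: P = 2, Q = 2·9 + 2 = 20, so (2w + 2)/(w - 9)² = 2/(w - 9) + 20/(w - 9)². Integrate: ∫ P/(w - 9) dw = 2 ln|(w - 9)|; ∫ Q/(w - 9)² dw = -20/(w - 9). Sum: 2 ln|(w - 9)| - 20/(w - 9) + C


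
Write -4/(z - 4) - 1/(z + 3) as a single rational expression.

Common denominator (z - 4)(z + 3). Numerator: -4(z + 3) - 1(z - 4) = (-4z - 12) - (z - 4) = -5z - 8
Result: (-5z - 8)/[(z - 4)(z + 3)]


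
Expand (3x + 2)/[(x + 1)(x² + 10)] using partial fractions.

At x=-1: P = (3·(-1) + 2)/((-1)² + 10) = -1/11. Q = -P = 1/11, R = 3 - (-1)·P = 32/11
Result: (-1/11)/(x + 1) + ((1/11)x + 32/11)/(x² + 10)


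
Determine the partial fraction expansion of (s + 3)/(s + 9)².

(s + 3) = P(s + 9) + Q. At s = -9: Q = 1·(-9) + 3 = -6. Coeff of s: P = 1
Result: 1/(s + 9) - 6/(s + 9)²


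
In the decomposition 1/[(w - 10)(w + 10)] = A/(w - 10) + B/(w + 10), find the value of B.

Cover-up at w = -10: B = 1/(-10 - 10) = -1/20


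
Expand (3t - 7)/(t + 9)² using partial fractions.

(3t - 7) = P(t + 9) + Q. At t = -9: Q = 3·(-9) - 7 = -34. Coeff of t: P = 3
Result: 3/(t + 9) - 34/(t + 9)²


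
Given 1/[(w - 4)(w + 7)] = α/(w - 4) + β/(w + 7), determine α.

Cover-up at w = 4: α = 1/(4 + 7) = 1/11


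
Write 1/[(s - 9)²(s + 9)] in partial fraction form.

Cover-up at s=-9: γ = 1/(-9 - 9)² = 1/324. Cover-up at s=9: β = 1/(9 + 9) = 1/18. Comparing s² coeff: α = -γ = -1/324
Result: (-1/324)/(s - 9) + (1/18)/(s - 9)² + (1/324)/(s + 9)


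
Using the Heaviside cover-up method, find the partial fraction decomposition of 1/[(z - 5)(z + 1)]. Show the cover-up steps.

Cover (z - 5): set z=5, get α = 1/(5 + 1) = 1/6. Cover (z + 1): set z=-1, get β = 1/(-1 - 5) = -1/6.
Result: (1/6)/(z - 5) - (1/6)/(z + 1)


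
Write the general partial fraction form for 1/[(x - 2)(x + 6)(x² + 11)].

Two linear + quadratic: α/(x - 2) + β/(x + 6) + (γx + δ)/(x² + 11)


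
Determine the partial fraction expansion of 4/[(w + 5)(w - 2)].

4/(w + 5)(w - 2) = A/(w + 5) + B/(w - 2). A = 4/(-5 - 2) = -4/7, B = 4/(2 + 5) = 4/7
Result: (-4/7)/(w + 5) + (4/7)/(w - 2)


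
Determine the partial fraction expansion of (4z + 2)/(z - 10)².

(4z + 2) = P(z - 10) + Q. At z = 10: Q = 4·10 + 2 = 42. Coeff of z: P = 4
Result: 4/(z - 10) + 42/(z - 10)²


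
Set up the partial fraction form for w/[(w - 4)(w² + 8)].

Linear + irreducible quadratic: P/(w - 4) + (Qw + R)/(w² + 8)


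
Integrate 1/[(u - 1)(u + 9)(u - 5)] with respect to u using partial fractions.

Cover-up: A = -1/40, B = 1/140, C = 1/56. Decomposition: (-1/40)/(u - 1) + (1/140)/(u + 9) + (1/56)/(u - 5). Integrate each term: (-1/40) ln|(u - 1)| + (1/140) ln|(u + 9)| + (1/56) ln|(u - 5)| + C


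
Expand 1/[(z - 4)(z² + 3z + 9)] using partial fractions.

Cover-up at z = 4: α = 1/(4² + 3·4 + 9) = 1/37. Then β = -α = -1/37, γ = -α·(3 + 4) = -7/37
Result: (1/37)/(z - 4) - ((1/37)z + 7/37)/(z² + 3z + 9)


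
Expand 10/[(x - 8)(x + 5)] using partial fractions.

10/(x - 8)(x + 5) = P/(x - 8) + Q/(x + 5). P = 10/(8 + 5) = 10/13, Q = 10/(-5 - 8) = -10/13
Result: (10/13)/(x - 8) - (10/13)/(x + 5)


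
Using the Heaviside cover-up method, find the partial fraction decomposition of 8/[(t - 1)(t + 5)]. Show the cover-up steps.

Cover (t - 1): set t=1, get α = 8/(1 + 5) = 4/3. Cover (t + 5): set t=-5, get β = 8/(-5 - 1) = -4/3.
Result: (4/3)/(t - 1) - (4/3)/(t + 5)


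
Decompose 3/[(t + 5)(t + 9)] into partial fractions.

3/(t + 5)(t + 9) = α/(t + 5) + β/(t + 9). α = 3/(-5 + 9) = 3/4, β = 3/(-9 + 5) = -3/4
Result: (3/4)/(t + 5) - (3/4)/(t + 9)


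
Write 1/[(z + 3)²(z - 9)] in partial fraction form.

Cover-up at z=9: γ = 1/(9 + 3)² = 1/144. Cover-up at z=-3: β = 1/(-3 - 9) = -1/12. Comparing z² coeff: α = -γ = -1/144
Result: (-1/144)/(z + 3) - (1/12)/(z + 3)² + (1/144)/(z - 9)


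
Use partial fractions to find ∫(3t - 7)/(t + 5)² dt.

Decompose: P = 3, Q = 3·(-5) - 7 = -22, so (3t - 7)/(t + 5)² = 3/(t + 5) - 22/(t + 5)². Integrate: ∫ P/(t + 5) dt = 3 ln|(t + 5)|; ∫ Q/(t + 5)² dt = 22/(t + 5). Sum: 3 ln|(t + 5)| + 22/(t + 5) + C


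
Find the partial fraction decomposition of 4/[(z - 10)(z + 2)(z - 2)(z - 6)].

Using Heaviside cover-up: (1/96)/(z - 10) - (1/96)/(z + 2) + (1/32)/(z - 2) - (1/32)/(z - 6)


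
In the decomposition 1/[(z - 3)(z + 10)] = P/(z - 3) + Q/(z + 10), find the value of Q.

Cover-up at z = -10: Q = 1/(-10 - 3) = -1/13


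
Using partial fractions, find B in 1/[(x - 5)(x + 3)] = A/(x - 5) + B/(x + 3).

Cover-up at x = -3: B = 1/(-3 - 5) = -1/8


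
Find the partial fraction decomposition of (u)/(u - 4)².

(u) = P(u - 4) + Q. At u = 4: Q = 1·4 + 0 = 4. Coeff of u: P = 1
Result: 1/(u - 4) + 4/(u - 4)²


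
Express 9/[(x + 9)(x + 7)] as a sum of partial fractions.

9/(x + 9)(x + 7) = P/(x + 9) + Q/(x + 7). P = 9/(-9 + 7) = -9/2, Q = 9/(-7 + 9) = 9/2
Result: (-9/2)/(x + 9) + (9/2)/(x + 7)


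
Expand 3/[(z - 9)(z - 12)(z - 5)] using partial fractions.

Using cover-up method: P = -1/4, Q = 1/7, R = 3/28
Result: (-1/4)/(z - 9) + (1/7)/(z - 12) + (3/28)/(z - 5)


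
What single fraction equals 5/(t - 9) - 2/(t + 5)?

Common denominator (t - 9)(t + 5). Numerator: 5(t + 5) - 2(t - 9) = (5t + 25) - (2t - 18) = 3t + 43
Result: (3t + 43)/[(t - 9)(t + 5)]


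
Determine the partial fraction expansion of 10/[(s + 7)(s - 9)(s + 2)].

Using cover-up method: A = 1/8, B = 5/88, C = -2/11
Result: (1/8)/(s + 7) + (5/88)/(s - 9) - (2/11)/(s + 2)


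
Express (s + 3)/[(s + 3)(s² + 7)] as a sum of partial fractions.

At s=-3: P = (1·(-3) + 3)/((-3)² + 7) = 0. Q = -P = 0, R = 1 - (-3)·P = 1
Result: (1)/(s² + 7)


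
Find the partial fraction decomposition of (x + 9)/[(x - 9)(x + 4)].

At x=9: P = (1·9 + 9)/(9 + 4) = 18/13. At x=-4: Q = (1·(-4) + 9)/(-4 - 9) = -5/13
Result: (18/13)/(x - 9) - (5/13)/(x + 4)


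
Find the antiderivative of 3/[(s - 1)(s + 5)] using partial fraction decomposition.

Decompose: 3/[(s - 1)(s + 5)] = (1/2)/(s - 1) - (1/2)/(s + 5). Integrate each term: (1/2) ln|(s - 1)| - (1/2) ln|(s + 5)| + C


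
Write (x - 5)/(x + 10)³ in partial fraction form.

(x - 5) = P(x + 10)² + Q(x + 10) + R. At x = -10: R = 1·(-10) - 5 = -15. Coefficients: P = 0, Q = 1
Result: 1/(x + 10)² - 15/(x + 10)³


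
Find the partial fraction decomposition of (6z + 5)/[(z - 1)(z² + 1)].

At z=1: P = (6·1 + 5)/(1² + 1) = 11/2. Q = -P = -11/2, R = 6 - 1·P = 1/2
Result: (11/2)/(z - 1) - ((11/2)z - 1/2)/(z² + 1)


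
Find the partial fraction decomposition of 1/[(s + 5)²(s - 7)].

Cover-up at s=7: C = 1/(7 + 5)² = 1/144. Cover-up at s=-5: B = 1/(-5 - 7) = -1/12. Comparing s² coeff: A = -C = -1/144
Result: (-1/144)/(s + 5) - (1/12)/(s + 5)² + (1/144)/(s - 7)


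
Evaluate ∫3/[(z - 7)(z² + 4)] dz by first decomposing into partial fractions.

Cover-up at z=7: P = 3/(7²+4) = 3/53. Coeff matching: Q = -3/53, R = -21/53. Decomposition: (3/53)/(z - 7) - ((3/53)z + 21/53)/(z² + 4). Integrate: linear → ln, quadratic → (1/2)ln + arctan: (3/53) ln|(z - 7)| - (3/106) ln(z² + 4) - (21/106) arctan(z/2) + C


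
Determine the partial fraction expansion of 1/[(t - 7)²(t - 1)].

Cover-up at t=1: C = 1/(1 - 7)² = 1/36. Cover-up at t=7: B = 1/(7 - 1) = 1/6. Comparing t² coeff: A = -C = -1/36
Result: (-1/36)/(t - 7) + (1/6)/(t - 7)² + (1/36)/(t - 1)


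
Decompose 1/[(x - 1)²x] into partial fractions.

Cover-up at x=0: γ = 1/(0 - 1)² = 1. Cover-up at x=1: β = 1/(1 - 0) = 1. Comparing x² coeff: α = -γ = -1
Result: -1/(x - 1) + 1/(x - 1)² + 1/x


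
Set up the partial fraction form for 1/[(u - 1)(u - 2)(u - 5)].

Three distinct linear factors: P/(u - 1) + Q/(u - 2) + R/(u - 5)


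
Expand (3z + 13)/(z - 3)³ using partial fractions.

(3z + 13) = P(z - 3)² + Q(z - 3) + R. At z = 3: R = 3·3 + 13 = 22. Coefficients: P = 0, Q = 3
Result: 3/(z - 3)² + 22/(z - 3)³


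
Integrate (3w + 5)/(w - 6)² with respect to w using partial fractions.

Decompose: P = 3, Q = 3·6 + 5 = 23, so (3w + 5)/(w - 6)² = 3/(w - 6) + 23/(w - 6)². Integrate: ∫ P/(w - 6) dw = 3 ln|(w - 6)|; ∫ Q/(w - 6)² dw = -23/(w - 6). Sum: 3 ln|(w - 6)| - 23/(w - 6) + C


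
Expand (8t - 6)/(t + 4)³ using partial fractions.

(8t - 6) = α(t + 4)² + β(t + 4) + γ. At t = -4: γ = 8·(-4) - 6 = -38. Coefficients: α = 0, β = 8
Result: 8/(t + 4)² - 38/(t + 4)³


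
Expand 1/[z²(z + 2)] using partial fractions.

Cover-up at z=-2: R = 1/(-2 - 0)² = 1/4. Cover-up at z=0: Q = 1/(0 + 2) = 1/2. Comparing z² coeff: P = -R = -1/4
Result: (-1/4)/z + (1/2)/z² + (1/4)/(z + 2)


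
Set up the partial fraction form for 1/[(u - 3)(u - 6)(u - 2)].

Three distinct linear factors: α/(u - 3) + β/(u - 6) + γ/(u - 2)


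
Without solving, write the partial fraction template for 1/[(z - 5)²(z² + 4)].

Repeated linear + quadratic: α/(z - 5) + β/(z - 5)² + (γz + δ)/(z² + 4)


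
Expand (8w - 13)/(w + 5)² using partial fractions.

(8w - 13) = P(w + 5) + Q. At w = -5: Q = 8·(-5) - 13 = -53. Coeff of w: P = 8
Result: 8/(w + 5) - 53/(w + 5)²


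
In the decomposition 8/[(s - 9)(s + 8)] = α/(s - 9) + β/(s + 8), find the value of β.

Cover-up at s = -8: β = 8/(-8 - 9) = -8/17


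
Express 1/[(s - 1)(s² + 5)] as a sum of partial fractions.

Cover-up at s = 1: A = 1/(1² + 5) = 1/6. Then B = -A = -1/6, C = -A·(0 + 1) = -1/6
Result: (1/6)/(s - 1) - ((1/6)s + 1/6)/(s² + 5)


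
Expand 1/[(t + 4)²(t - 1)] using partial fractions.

Cover-up at t=1: γ = 1/(1 + 4)² = 1/25. Cover-up at t=-4: β = 1/(-4 - 1) = -1/5. Comparing t² coeff: α = -γ = -1/25
Result: (-1/25)/(t + 4) - (1/5)/(t + 4)² + (1/25)/(t - 1)


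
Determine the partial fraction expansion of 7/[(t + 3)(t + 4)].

7/(t + 3)(t + 4) = α/(t + 3) + β/(t + 4). α = 7/(-3 + 4) = 7, β = 7/(-4 + 3) = -7
Result: 7/(t + 3) - 7/(t + 4)


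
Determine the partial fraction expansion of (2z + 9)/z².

(2z + 9) = Az + B. At z = 0: B = 2·0 + 9 = 9. Coeff of z: A = 2
Result: 2/z + 9/z²


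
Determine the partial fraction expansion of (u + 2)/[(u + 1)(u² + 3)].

At u=-1: A = (1·(-1) + 2)/((-1)² + 3) = 1/4. B = -A = -1/4, C = 1 - (-1)·A = 5/4
Result: (1/4)/(u + 1) - ((1/4)u - 5/4)/(u² + 3)


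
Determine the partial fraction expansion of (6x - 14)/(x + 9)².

(6x - 14) = A(x + 9) + B. At x = -9: B = 6·(-9) - 14 = -68. Coeff of x: A = 6
Result: 6/(x + 9) - 68/(x + 9)²


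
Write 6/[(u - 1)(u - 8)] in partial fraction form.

6/(u - 1)(u - 8) = α/(u - 1) + β/(u - 8). α = 6/(1 - 8) = -6/7, β = 6/(8 - 1) = 6/7
Result: (-6/7)/(u - 1) + (6/7)/(u - 8)


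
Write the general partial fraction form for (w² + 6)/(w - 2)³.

Repeated linear factor (power 3): P/(w - 2) + Q/(w - 2)² + R/(w - 2)³


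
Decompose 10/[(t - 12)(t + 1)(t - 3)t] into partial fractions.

Using Heaviside cover-up: (5/702)/(t - 12) - (5/26)/(t + 1) - (5/54)/(t - 3) + (5/18)/t


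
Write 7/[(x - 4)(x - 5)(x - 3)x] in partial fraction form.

Using Heaviside cover-up: (-7/4)/(x - 4) + (7/10)/(x - 5) + (7/6)/(x - 3) - (7/60)/x


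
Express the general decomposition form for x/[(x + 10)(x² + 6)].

Linear + irreducible quadratic: α/(x + 10) + (βx + γ)/(x² + 6)


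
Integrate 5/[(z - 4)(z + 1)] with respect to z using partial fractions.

Decompose: 5/[(z - 4)(z + 1)] = 1/(z - 4) - 1/(z + 1). Integrate each term: ln|(z - 4)| - ln|(z + 1)| + C


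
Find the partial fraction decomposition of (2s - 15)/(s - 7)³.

(2s - 15) = P(s - 7)² + Q(s - 7) + R. At s = 7: R = 2·7 - 15 = -1. Coefficients: P = 0, Q = 2
Result: 2/(s - 7)² - 1/(s - 7)³


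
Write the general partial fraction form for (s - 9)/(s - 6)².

Repeated linear factor: α/(s - 6) + β/(s - 6)²


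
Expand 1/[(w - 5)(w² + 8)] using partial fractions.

Cover-up at w = 5: P = 1/(5² + 8) = 1/33. Then Q = -P = -1/33, R = -P·(0 + 5) = -5/33
Result: (1/33)/(w - 5) - ((1/33)w + 5/33)/(w² + 8)


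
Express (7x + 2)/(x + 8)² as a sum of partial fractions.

(7x + 2) = A(x + 8) + B. At x = -8: B = 7·(-8) + 2 = -54. Coeff of x: A = 7
Result: 7/(x + 8) - 54/(x + 8)²


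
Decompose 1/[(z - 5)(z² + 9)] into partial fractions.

Cover-up at z = 5: A = 1/(5² + 9) = 1/34. Then B = -A = -1/34, C = -A·(0 + 5) = -5/34
Result: (1/34)/(z - 5) - ((1/34)z + 5/34)/(z² + 9)


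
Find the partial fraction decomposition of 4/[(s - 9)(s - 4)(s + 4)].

Using cover-up method: α = 4/65, β = -1/10, γ = 1/26
Result: (4/65)/(s - 9) - (1/10)/(s - 4) + (1/26)/(s + 4)


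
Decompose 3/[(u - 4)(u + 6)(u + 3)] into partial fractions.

Using cover-up method: A = 3/70, B = 1/10, C = -1/7
Result: (3/70)/(u - 4) + (1/10)/(u + 6) - (1/7)/(u + 3)


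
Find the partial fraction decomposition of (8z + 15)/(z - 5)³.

(8z + 15) = P(z - 5)² + Q(z - 5) + R. At z = 5: R = 8·5 + 15 = 55. Coefficients: P = 0, Q = 8
Result: 8/(z - 5)² + 55/(z - 5)³


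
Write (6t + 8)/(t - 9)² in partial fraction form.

(6t + 8) = A(t - 9) + B. At t = 9: B = 6·9 + 8 = 62. Coeff of t: A = 6
Result: 6/(t - 9) + 62/(t - 9)²


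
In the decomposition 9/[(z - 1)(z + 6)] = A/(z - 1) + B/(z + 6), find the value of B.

Cover-up at z = -6: B = 9/(-6 - 1) = -9/7


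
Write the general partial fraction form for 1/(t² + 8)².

Repeated quadratic factor: (Pt + Q)/(t² + 8) + (Rt + S)/(t² + 8)²


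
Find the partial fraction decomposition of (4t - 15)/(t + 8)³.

(4t - 15) = α(t + 8)² + β(t + 8) + γ. At t = -8: γ = 4·(-8) - 15 = -47. Coefficients: α = 0, β = 4
Result: 4/(t + 8)² - 47/(t + 8)³


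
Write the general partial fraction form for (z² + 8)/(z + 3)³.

Repeated linear factor (power 3): A/(z + 3) + B/(z + 3)² + C/(z + 3)³


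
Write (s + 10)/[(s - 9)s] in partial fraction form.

At s=9: P = (1·9 + 10)/(9 - 0) = 19/9. At s=0: Q = (1·0 + 10)/(0 - 9) = -10/9
Result: (19/9)/(s - 9) - (10/9)/s


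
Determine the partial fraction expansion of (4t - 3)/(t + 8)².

(4t - 3) = A(t + 8) + B. At t = -8: B = 4·(-8) - 3 = -35. Coeff of t: A = 4
Result: 4/(t + 8) - 35/(t + 8)²


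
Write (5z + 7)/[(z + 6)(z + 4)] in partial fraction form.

At z=-6: A = (5·(-6) + 7)/(-6 + 4) = 23/2. At z=-4: B = (5·(-4) + 7)/(-4 + 6) = -13/2
Result: (23/2)/(z + 6) - (13/2)/(z + 4)


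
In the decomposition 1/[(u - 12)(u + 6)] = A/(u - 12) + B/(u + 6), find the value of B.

Cover-up at u = -6: B = 1/(-6 - 12) = -1/18


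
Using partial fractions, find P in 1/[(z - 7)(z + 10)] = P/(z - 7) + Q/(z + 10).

Cover-up at z = 7: P = 1/(7 + 10) = 1/17


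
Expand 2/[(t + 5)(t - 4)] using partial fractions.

2/(t + 5)(t - 4) = P/(t + 5) + Q/(t - 4). P = 2/(-5 - 4) = -2/9, Q = 2/(4 + 5) = 2/9
Result: (-2/9)/(t + 5) + (2/9)/(t - 4)


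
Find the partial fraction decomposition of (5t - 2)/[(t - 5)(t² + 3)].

At t=5: α = (5·5 - 2)/(5² + 3) = 23/28. β = -α = -23/28, γ = 5 - 5·α = 25/28
Result: (23/28)/(t - 5) - ((23/28)t - 25/28)/(t² + 3)


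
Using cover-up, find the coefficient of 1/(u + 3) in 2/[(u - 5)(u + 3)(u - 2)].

Cover (u + 3), set u=-3: 2/[(-3 - 5)(-3 - 2)] = 1/20


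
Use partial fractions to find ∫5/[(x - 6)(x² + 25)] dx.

Cover-up at x=6: A = 5/(6²+25) = 5/61. Coeff matching: B = -5/61, C = -30/61. Decomposition: (5/61)/(x - 6) - ((5/61)x + 30/61)/(x² + 25). Integrate: linear → ln, quadratic → (1/2)ln + arctan: (5/61) ln|(x - 6)| - (5/122) ln(x² + 25) - (6/61) arctan(x/5) + C


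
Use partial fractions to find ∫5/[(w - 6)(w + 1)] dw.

Decompose: 5/[(w - 6)(w + 1)] = (5/7)/(w - 6) - (5/7)/(w + 1). Integrate each term: (5/7) ln|(w - 6)| - (5/7) ln|(w + 1)| + C


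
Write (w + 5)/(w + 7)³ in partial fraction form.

(w + 5) = α(w + 7)² + β(w + 7) + γ. At w = -7: γ = 1·(-7) + 5 = -2. Coefficients: α = 0, β = 1
Result: 1/(w + 7)² - 2/(w + 7)³


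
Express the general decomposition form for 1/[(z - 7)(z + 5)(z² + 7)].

Two linear + quadratic: P/(z - 7) + Q/(z + 5) + (Rz + S)/(z² + 7)


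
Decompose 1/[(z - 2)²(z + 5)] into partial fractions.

Cover-up at z=-5: C = 1/(-5 - 2)² = 1/49. Cover-up at z=2: B = 1/(2 + 5) = 1/7. Comparing z² coeff: A = -C = -1/49
Result: (-1/49)/(z - 2) + (1/7)/(z - 2)² + (1/49)/(z + 5)


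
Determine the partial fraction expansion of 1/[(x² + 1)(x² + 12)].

Coefficient matching gives A = C = 0, B = 1/(12-1) = 1/11, D = -B = -1/11
Result: (1/11)/(x² + 1) - (1/11)/(x² + 12)


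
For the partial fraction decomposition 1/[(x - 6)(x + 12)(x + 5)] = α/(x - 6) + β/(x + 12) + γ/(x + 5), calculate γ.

Cover-up at x = -5: γ = 1/[(-5 - 6)(-5 + 12)] = 1/[(-11)(7)] = -1/77


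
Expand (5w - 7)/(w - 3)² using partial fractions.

(5w - 7) = α(w - 3) + β. At w = 3: β = 5·3 - 7 = 8. Coeff of w: α = 5
Result: 5/(w - 3) + 8/(w - 3)²


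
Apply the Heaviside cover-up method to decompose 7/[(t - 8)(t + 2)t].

Cover (t - 8), t=8: P = 7/[(8 + 2)(8 - 0)] = 7/80. Cover (t + 2), t=-2: Q = 7/[(-2 - 8)(-2 - 0)] = 7/20. Cover t, t=0: R = 7/[(0 - 8)(0 + 2)] = -7/16.
Result: (7/80)/(t - 8) + (7/20)/(t + 2) - (7/16)/t


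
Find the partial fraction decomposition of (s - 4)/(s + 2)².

(s - 4) = α(s + 2) + β. At s = -2: β = 1·(-2) - 4 = -6. Coeff of s: α = 1
Result: 1/(s + 2) - 6/(s + 2)²


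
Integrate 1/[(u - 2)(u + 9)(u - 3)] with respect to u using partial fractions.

Cover-up: P = -1/11, Q = 1/132, R = 1/12. Decomposition: (-1/11)/(u - 2) + (1/132)/(u + 9) + (1/12)/(u - 3). Integrate each term: (-1/11) ln|(u - 2)| + (1/132) ln|(u + 9)| + (1/12) ln|(u - 3)| + C


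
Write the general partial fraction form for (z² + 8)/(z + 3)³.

Repeated linear factor (power 3): A/(z + 3) + B/(z + 3)² + C/(z + 3)³


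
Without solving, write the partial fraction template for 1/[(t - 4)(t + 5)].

Distinct linear factors: α/(t - 4) + β/(t + 5)


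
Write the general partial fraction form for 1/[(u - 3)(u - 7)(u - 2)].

Three distinct linear factors: P/(u - 3) + Q/(u - 7) + R/(u - 2)


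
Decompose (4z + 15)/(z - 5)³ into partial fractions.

(4z + 15) = A(z - 5)² + B(z - 5) + C. At z = 5: C = 4·5 + 15 = 35. Coefficients: A = 0, B = 4
Result: 4/(z - 5)² + 35/(z - 5)³


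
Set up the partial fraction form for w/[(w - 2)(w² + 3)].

Linear + irreducible quadratic: P/(w - 2) + (Qw + R)/(w² + 3)


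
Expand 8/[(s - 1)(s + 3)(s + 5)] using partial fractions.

Using cover-up method: P = 1/3, Q = -1, R = 2/3
Result: (1/3)/(s - 1) - 1/(s + 3) + (2/3)/(s + 5)


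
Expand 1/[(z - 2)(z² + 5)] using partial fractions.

Cover-up at z = 2: P = 1/(2² + 5) = 1/9. Then Q = -P = -1/9, R = -P·(0 + 2) = -2/9
Result: (1/9)/(z - 2) - ((1/9)z + 2/9)/(z² + 5)


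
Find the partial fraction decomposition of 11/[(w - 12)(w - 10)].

11/(w - 12)(w - 10) = P/(w - 12) + Q/(w - 10). P = 11/(12 - 10) = 11/2, Q = 11/(10 - 12) = -11/2
Result: (11/2)/(w - 12) - (11/2)/(w - 10)


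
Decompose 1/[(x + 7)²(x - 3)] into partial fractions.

Cover-up at x=3: C = 1/(3 + 7)² = 1/100. Cover-up at x=-7: B = 1/(-7 - 3) = -1/10. Comparing x² coeff: A = -C = -1/100
Result: (-1/100)/(x + 7) - (1/10)/(x + 7)² + (1/100)/(x - 3)


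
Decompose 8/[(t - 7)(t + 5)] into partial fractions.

8/(t - 7)(t + 5) = A/(t - 7) + B/(t + 5). A = 8/(7 + 5) = 2/3, B = 8/(-5 - 7) = -2/3
Result: (2/3)/(t - 7) - (2/3)/(t + 5)


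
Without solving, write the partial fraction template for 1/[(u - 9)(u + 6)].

Distinct linear factors: A/(u - 9) + B/(u + 6)


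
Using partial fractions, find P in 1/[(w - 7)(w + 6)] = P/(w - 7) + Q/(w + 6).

Cover-up at w = 7: P = 1/(7 + 6) = 1/13


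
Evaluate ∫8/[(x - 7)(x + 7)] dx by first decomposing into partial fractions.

Decompose: 8/[(x - 7)(x + 7)] = (4/7)/(x - 7) - (4/7)/(x + 7). Integrate each term: (4/7) ln|(x - 7)| - (4/7) ln|(x + 7)| + C


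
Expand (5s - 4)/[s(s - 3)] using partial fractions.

At s=0: P = (5·0 - 4)/(0 - 3) = 4/3. At s=3: Q = (5·3 - 4)/(3 - 0) = 11/3
Result: (4/3)/s + (11/3)/(s - 3)


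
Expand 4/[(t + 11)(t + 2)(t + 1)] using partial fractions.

Using cover-up method: P = 2/45, Q = -4/9, R = 2/5
Result: (2/45)/(t + 11) - (4/9)/(t + 2) + (2/5)/(t + 1)


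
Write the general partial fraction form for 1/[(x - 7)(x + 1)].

Distinct linear factors: A/(x - 7) + B/(x + 1)


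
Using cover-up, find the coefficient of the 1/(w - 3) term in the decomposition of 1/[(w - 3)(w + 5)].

Cover (w - 3), set w=3: 1/((w + 5) at w=3) = 1/(8) = 1/8


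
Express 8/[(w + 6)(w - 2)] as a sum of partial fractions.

8/(w + 6)(w - 2) = α/(w + 6) + β/(w - 2). α = 8/(-6 - 2) = -1, β = 8/(2 + 6) = 1
Result: -1/(w + 6) + 1/(w - 2)


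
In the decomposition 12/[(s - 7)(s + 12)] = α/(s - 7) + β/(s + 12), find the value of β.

Cover-up at s = -12: β = 12/(-12 - 7) = -12/19


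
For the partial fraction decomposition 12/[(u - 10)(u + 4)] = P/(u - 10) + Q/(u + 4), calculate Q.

Cover-up at u = -4: Q = 12/(-4 - 10) = -12/14 = -6/7


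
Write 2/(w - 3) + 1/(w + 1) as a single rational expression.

Common denominator (w - 3)(w + 1). Numerator: 2(w + 1) + 1(w - 3) = (2w + 2) + (w - 3) = 3w - 1
Result: (3w - 1)/[(w - 3)(w + 1)]


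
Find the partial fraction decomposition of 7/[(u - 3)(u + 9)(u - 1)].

Using cover-up method: P = 7/24, Q = 7/120, R = -7/20
Result: (7/24)/(u - 3) + (7/120)/(u + 9) - (7/20)/(u - 1)


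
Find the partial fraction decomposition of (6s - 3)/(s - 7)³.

(6s - 3) = A(s - 7)² + B(s - 7) + C. At s = 7: C = 6·7 - 3 = 39. Coefficients: A = 0, B = 6
Result: 6/(s - 7)² + 39/(s - 7)³


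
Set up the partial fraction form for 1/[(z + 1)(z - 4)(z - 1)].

Three distinct linear factors: α/(z + 1) + β/(z - 4) + γ/(z - 1)


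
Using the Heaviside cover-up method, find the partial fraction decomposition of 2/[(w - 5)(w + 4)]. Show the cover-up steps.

Cover (w - 5): set w=5, get α = 2/(5 + 4) = 2/9. Cover (w + 4): set w=-4, get β = 2/(-4 - 5) = -2/9.
Result: (2/9)/(w - 5) - (2/9)/(w + 4)


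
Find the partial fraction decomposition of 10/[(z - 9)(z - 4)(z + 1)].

Using cover-up method: A = 1/5, B = -2/5, C = 1/5
Result: (1/5)/(z - 9) - (2/5)/(z - 4) + (1/5)/(z + 1)


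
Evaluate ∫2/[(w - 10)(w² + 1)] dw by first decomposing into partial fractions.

Cover-up at w=10: A = 2/(10²+1) = 2/101. Coeff matching: B = -2/101, C = -20/101. Decomposition: (2/101)/(w - 10) - ((2/101)w + 20/101)/(w² + 1). Integrate: linear → ln, quadratic → (1/2)ln + arctan: (2/101) ln|(w - 10)| - (1/101) ln(w² + 1) - (20/101) arctan(w) + C


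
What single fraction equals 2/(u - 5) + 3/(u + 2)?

Common denominator (u - 5)(u + 2). Numerator: 2(u + 2) + 3(u - 5) = (2u + 4) + (3u - 15) = 5u - 11
Result: (5u - 11)/[(u - 5)(u + 2)]


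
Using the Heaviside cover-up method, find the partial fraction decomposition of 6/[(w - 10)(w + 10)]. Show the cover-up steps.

Cover (w - 10): set w=10, get A = 6/(10 + 10) = 3/10. Cover (w + 10): set w=-10, get B = 6/(-10 - 10) = -3/10.
Result: (3/10)/(w - 10) - (3/10)/(w + 10)


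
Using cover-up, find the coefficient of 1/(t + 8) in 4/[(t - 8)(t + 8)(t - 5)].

Cover (t + 8), set t=-8: 4/[(-8 - 8)(-8 - 5)] = 1/52


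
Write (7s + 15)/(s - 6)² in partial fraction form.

(7s + 15) = A(s - 6) + B. At s = 6: B = 7·6 + 15 = 57. Coeff of s: A = 7
Result: 7/(s - 6) + 57/(s - 6)²


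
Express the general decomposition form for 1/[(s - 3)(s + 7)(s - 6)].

Three distinct linear factors: α/(s - 3) + β/(s + 7) + γ/(s - 6)


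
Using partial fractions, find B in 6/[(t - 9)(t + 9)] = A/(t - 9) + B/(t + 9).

Cover-up at t = -9: B = 6/(-9 - 9) = -6/18 = -1/3


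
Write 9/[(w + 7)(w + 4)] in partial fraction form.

9/(w + 7)(w + 4) = α/(w + 7) + β/(w + 4). α = 9/(-7 + 4) = -3, β = 9/(-4 + 7) = 3
Result: -3/(w + 7) + 3/(w + 4)


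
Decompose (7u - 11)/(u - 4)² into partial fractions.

(7u - 11) = A(u - 4) + B. At u = 4: B = 7·4 - 11 = 17. Coeff of u: A = 7
Result: 7/(u - 4) + 17/(u - 4)²


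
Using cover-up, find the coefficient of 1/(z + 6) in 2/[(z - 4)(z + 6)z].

Cover (z + 6), set z=-6: 2/[(-6 - 4)(-6 - 0)] = 1/30


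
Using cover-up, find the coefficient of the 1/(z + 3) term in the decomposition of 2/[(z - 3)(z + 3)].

Cover (z + 3), set z=-3: 2/((z - 3) at z=-3) = 2/(-6) = -1/3


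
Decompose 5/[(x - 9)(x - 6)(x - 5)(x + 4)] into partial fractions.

Using Heaviside cover-up: (5/156)/(x - 9) - (1/6)/(x - 6) + (5/36)/(x - 5) - (1/234)/(x + 4)


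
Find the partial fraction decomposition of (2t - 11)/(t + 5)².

(2t - 11) = P(t + 5) + Q. At t = -5: Q = 2·(-5) - 11 = -21. Coeff of t: P = 2
Result: 2/(t + 5) - 21/(t + 5)²


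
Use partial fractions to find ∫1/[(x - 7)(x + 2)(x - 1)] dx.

Cover-up: A = 1/54, B = 1/27, C = -1/18. Decomposition: (1/54)/(x - 7) + (1/27)/(x + 2) - (1/18)/(x - 1). Integrate each term: (1/54) ln|(x - 7)| + (1/27) ln|(x + 2)| - (1/18) ln|(x - 1)| + C


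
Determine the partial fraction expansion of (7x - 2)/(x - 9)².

(7x - 2) = A(x - 9) + B. At x = 9: B = 7·9 - 2 = 61. Coeff of x: A = 7
Result: 7/(x - 9) + 61/(x - 9)²


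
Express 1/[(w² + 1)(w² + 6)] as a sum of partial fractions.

Coefficient matching gives A = C = 0, B = 1/(6-1) = 1/5, D = -B = -1/5
Result: (1/5)/(w² + 1) - (1/5)/(w² + 6)


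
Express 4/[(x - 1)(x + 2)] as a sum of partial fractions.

4/(x - 1)(x + 2) = A/(x - 1) + B/(x + 2). A = 4/(1 + 2) = 4/3, B = 4/(-2 - 1) = -4/3
Result: (4/3)/(x - 1) - (4/3)/(x + 2)


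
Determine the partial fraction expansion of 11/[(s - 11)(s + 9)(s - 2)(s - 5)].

Using Heaviside cover-up: (11/1080)/(s - 11) - (1/280)/(s + 9) + (1/27)/(s - 2) - (11/252)/(s - 5)


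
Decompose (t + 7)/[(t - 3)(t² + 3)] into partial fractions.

At t=3: α = (1·3 + 7)/(3² + 3) = 5/6. β = -α = -5/6, γ = 1 - 3·α = -3/2
Result: (5/6)/(t - 3) - ((5/6)t + 3/2)/(t² + 3)


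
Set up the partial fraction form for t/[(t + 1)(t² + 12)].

Linear + irreducible quadratic: P/(t + 1) + (Qt + R)/(t² + 12)


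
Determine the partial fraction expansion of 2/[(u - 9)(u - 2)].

2/(u - 9)(u - 2) = α/(u - 9) + β/(u - 2). α = 2/(9 - 2) = 2/7, β = 2/(2 - 9) = -2/7
Result: (2/7)/(u - 9) - (2/7)/(u - 2)


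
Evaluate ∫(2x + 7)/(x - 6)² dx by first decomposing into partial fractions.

Decompose: α = 2, β = 2·6 + 7 = 19, so (2x + 7)/(x - 6)² = 2/(x - 6) + 19/(x - 6)². Integrate: ∫ α/(x - 6) dx = 2 ln|(x - 6)|; ∫ β/(x - 6)² dx = -19/(x - 6). Sum: 2 ln|(x - 6)| - 19/(x - 6) + C


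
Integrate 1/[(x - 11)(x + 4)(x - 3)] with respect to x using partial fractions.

Cover-up: A = 1/120, B = 1/105, C = -1/56. Decomposition: (1/120)/(x - 11) + (1/105)/(x + 4) - (1/56)/(x - 3). Integrate each term: (1/120) ln|(x - 11)| + (1/105) ln|(x + 4)| - (1/56) ln|(x - 3)| + C


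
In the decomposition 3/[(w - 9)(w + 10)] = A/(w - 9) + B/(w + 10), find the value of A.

Cover-up at w = 9: A = 3/(9 + 10) = 3/19


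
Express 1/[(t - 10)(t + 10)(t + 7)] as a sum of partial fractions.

Using cover-up method: α = 1/340, β = 1/60, γ = -1/51
Result: (1/340)/(t - 10) + (1/60)/(t + 10) - (1/51)/(t + 7)


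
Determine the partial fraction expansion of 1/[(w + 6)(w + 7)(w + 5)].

Using cover-up method: A = -1, B = 1/2, C = 1/2
Result: -1/(w + 6) + (1/2)/(w + 7) + (1/2)/(w + 5)


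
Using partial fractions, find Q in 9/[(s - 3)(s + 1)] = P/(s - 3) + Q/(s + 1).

Cover-up at s = -1: Q = 9/(-1 - 3) = -9/4


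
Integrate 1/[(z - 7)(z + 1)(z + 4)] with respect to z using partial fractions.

Cover-up: α = 1/88, β = -1/24, γ = 1/33. Decomposition: (1/88)/(z - 7) - (1/24)/(z + 1) + (1/33)/(z + 4). Integrate each term: (1/88) ln|(z - 7)| - (1/24) ln|(z + 1)| + (1/33) ln|(z + 4)| + C


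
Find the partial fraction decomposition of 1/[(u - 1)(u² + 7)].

Cover-up at u = 1: P = 1/(1² + 7) = 1/8. Then Q = -P = -1/8, R = -P·(0 + 1) = -1/8
Result: (1/8)/(u - 1) - ((1/8)u + 1/8)/(u² + 7)


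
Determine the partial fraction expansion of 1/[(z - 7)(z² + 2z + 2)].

Cover-up at z = 7: α = 1/(7² + 2·7 + 2) = 1/65. Then β = -α = -1/65, γ = -α·(2 + 7) = -9/65
Result: (1/65)/(z - 7) - ((1/65)z + 9/65)/(z² + 2z + 2)


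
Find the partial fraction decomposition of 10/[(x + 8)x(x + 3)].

Using cover-up method: A = 1/4, B = 5/12, C = -2/3
Result: (1/4)/(x + 8) + (5/12)/x - (2/3)/(x + 3)


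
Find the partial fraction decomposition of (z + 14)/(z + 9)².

(z + 14) = α(z + 9) + β. At z = -9: β = 1·(-9) + 14 = 5. Coeff of z: α = 1
Result: 1/(z + 9) + 5/(z + 9)²


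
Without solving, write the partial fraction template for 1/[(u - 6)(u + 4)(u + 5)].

Three distinct linear factors: A/(u - 6) + B/(u + 4) + C/(u + 5)


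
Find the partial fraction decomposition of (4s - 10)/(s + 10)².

(4s - 10) = α(s + 10) + β. At s = -10: β = 4·(-10) - 10 = -50. Coeff of s: α = 4
Result: 4/(s + 10) - 50/(s + 10)²


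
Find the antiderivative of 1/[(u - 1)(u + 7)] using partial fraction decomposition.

Decompose: 1/[(u - 1)(u + 7)] = (1/8)/(u - 1) - (1/8)/(u + 7). Integrate each term: (1/8) ln|(u - 1)| - (1/8) ln|(u + 7)| + C


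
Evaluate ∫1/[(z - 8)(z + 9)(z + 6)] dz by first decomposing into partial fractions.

Cover-up: P = 1/238, Q = 1/51, R = -1/42. Decomposition: (1/238)/(z - 8) + (1/51)/(z + 9) - (1/42)/(z + 6). Integrate each term: (1/238) ln|(z - 8)| + (1/51) ln|(z + 9)| - (1/42) ln|(z + 6)| + C


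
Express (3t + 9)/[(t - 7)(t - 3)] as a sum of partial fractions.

At t=7: P = (3·7 + 9)/(7 - 3) = 15/2. At t=3: Q = (3·3 + 9)/(3 - 7) = -9/2
Result: (15/2)/(t - 7) - (9/2)/(t - 3)


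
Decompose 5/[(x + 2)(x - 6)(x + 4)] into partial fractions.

Using cover-up method: α = -5/16, β = 1/16, γ = 1/4
Result: (-5/16)/(x + 2) + (1/16)/(x - 6) + (1/4)/(x + 4)


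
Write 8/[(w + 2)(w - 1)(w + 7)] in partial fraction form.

Using cover-up method: P = -8/15, Q = 1/3, R = 1/5
Result: (-8/15)/(w + 2) + (1/3)/(w - 1) + (1/5)/(w + 7)


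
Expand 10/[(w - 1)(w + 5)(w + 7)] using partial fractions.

Using cover-up method: P = 5/24, Q = -5/6, R = 5/8
Result: (5/24)/(w - 1) - (5/6)/(w + 5) + (5/8)/(w + 7)


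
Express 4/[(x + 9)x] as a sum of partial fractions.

4/(x + 9)x = P/(x + 9) + Q/x. P = 4/(-9 - 0) = -4/9, Q = 4/(0 + 9) = 4/9
Result: (-4/9)/(x + 9) + (4/9)/x


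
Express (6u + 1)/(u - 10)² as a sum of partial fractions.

(6u + 1) = α(u - 10) + β. At u = 10: β = 6·10 + 1 = 61. Coeff of u: α = 6
Result: 6/(u - 10) + 61/(u - 10)²


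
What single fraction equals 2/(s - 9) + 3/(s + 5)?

Common denominator (s - 9)(s + 5). Numerator: 2(s + 5) + 3(s - 9) = (2s + 10) + (3s - 27) = 5s - 17
Result: (5s - 17)/[(s - 9)(s + 5)]


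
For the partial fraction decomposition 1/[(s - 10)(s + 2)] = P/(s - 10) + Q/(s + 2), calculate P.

Cover-up at s = 10: P = 1/(10 + 2) = 1/12


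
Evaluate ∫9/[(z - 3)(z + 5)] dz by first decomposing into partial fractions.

Decompose: 9/[(z - 3)(z + 5)] = (9/8)/(z - 3) - (9/8)/(z + 5). Integrate each term: (9/8) ln|(z - 3)| - (9/8) ln|(z + 5)| + C


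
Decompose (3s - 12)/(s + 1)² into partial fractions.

(3s - 12) = α(s + 1) + β. At s = -1: β = 3·(-1) - 12 = -15. Coeff of s: α = 3
Result: 3/(s + 1) - 15/(s + 1)²


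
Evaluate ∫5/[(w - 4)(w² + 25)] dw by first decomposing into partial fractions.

Cover-up at w=4: A = 5/(4²+25) = 5/41. Coeff matching: B = -5/41, C = -20/41. Decomposition: (5/41)/(w - 4) - ((5/41)w + 20/41)/(w² + 25). Integrate: linear → ln, quadratic → (1/2)ln + arctan: (5/41) ln|(w - 4)| - (5/82) ln(w² + 25) - (4/41) arctan(w/5) + C


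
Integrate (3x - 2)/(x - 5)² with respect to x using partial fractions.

Decompose: A = 3, B = 3·5 - 2 = 13, so (3x - 2)/(x - 5)² = 3/(x - 5) + 13/(x - 5)². Integrate: ∫ A/(x - 5) dx = 3 ln|(x - 5)|; ∫ B/(x - 5)² dx = -13/(x - 5). Sum: 3 ln|(x - 5)| - 13/(x - 5) + C


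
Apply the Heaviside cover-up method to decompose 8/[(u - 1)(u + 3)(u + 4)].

Cover (u - 1), u=1: P = 8/[(1 + 3)(1 + 4)] = 2/5. Cover (u + 3), u=-3: Q = 8/[(-3 - 1)(-3 + 4)] = -2. Cover (u + 4), u=-4: R = 8/[(-4 - 1)(-4 + 3)] = 8/5.
Result: (2/5)/(u - 1) - 2/(u + 3) + (8/5)/(u + 4)


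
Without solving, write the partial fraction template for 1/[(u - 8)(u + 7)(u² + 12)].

Two linear + quadratic: α/(u - 8) + β/(u + 7) + (γu + δ)/(u² + 12)


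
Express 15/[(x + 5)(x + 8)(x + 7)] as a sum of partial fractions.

Using cover-up method: α = 5/2, β = 5, γ = -15/2
Result: (5/2)/(x + 5) + 5/(x + 8) - (15/2)/(x + 7)


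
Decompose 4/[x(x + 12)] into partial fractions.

4/x(x + 12) = α/x + β/(x + 12). α = 4/(0 + 12) = 1/3, β = 4/(-12 - 0) = -1/3
Result: (1/3)/x - (1/3)/(x + 12)


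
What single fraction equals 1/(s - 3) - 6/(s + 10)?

Common denominator (s - 3)(s + 10). Numerator: 1(s + 10) - 6(s - 3) = (s + 10) - (6s - 18) = -5s + 28
Result: (-5s + 28)/[(s - 3)(s + 10)]


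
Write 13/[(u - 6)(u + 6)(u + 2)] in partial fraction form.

Using cover-up method: α = 13/96, β = 13/48, γ = -13/32
Result: (13/96)/(u - 6) + (13/48)/(u + 6) - (13/32)/(u + 2)


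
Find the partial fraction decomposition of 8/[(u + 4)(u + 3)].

8/(u + 4)(u + 3) = α/(u + 4) + β/(u + 3). α = 8/(-4 + 3) = -8, β = 8/(-3 + 4) = 8
Result: -8/(u + 4) + 8/(u + 3)


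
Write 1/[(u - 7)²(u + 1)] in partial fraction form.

Cover-up at u=-1: C = 1/(-1 - 7)² = 1/64. Cover-up at u=7: B = 1/(7 + 1) = 1/8. Comparing u² coeff: A = -C = -1/64
Result: (-1/64)/(u - 7) + (1/8)/(u - 7)² + (1/64)/(u + 1)


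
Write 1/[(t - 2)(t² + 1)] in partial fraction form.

Cover-up at t = 2: A = 1/(2² + 1) = 1/5. Then B = -A = -1/5, C = -A·(0 + 2) = -2/5
Result: (1/5)/(t - 2) - ((1/5)t + 2/5)/(t² + 1)


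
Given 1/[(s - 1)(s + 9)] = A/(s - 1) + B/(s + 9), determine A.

Cover-up at s = 1: A = 1/(1 + 9) = 1/10


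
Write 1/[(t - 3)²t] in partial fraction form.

Cover-up at t=0: R = 1/(0 - 3)² = 1/9. Cover-up at t=3: Q = 1/(3 - 0) = 1/3. Comparing t² coeff: P = -R = -1/9
Result: (-1/9)/(t - 3) + (1/3)/(t - 3)² + (1/9)/t


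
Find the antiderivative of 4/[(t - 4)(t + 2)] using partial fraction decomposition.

Decompose: 4/[(t - 4)(t + 2)] = (2/3)/(t - 4) - (2/3)/(t + 2). Integrate each term: (2/3) ln|(t - 4)| - (2/3) ln|(t + 2)| + C


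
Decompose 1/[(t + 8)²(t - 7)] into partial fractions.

Cover-up at t=7: γ = 1/(7 + 8)² = 1/225. Cover-up at t=-8: β = 1/(-8 - 7) = -1/15. Comparing t² coeff: α = -γ = -1/225
Result: (-1/225)/(t + 8) - (1/15)/(t + 8)² + (1/225)/(t - 7)


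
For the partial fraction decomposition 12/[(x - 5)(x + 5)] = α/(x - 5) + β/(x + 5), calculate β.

Cover-up at x = -5: β = 12/(-5 - 5) = -12/10 = -6/5


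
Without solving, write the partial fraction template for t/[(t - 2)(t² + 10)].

Linear + irreducible quadratic: A/(t - 2) + (Bt + C)/(t² + 10)


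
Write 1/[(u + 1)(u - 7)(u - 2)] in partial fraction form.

Using cover-up method: P = 1/24, Q = 1/40, R = -1/15
Result: (1/24)/(u + 1) + (1/40)/(u - 7) - (1/15)/(u - 2)


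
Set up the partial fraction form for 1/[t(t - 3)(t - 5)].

Three distinct linear factors: P/t + Q/(t - 3) + R/(t - 5)


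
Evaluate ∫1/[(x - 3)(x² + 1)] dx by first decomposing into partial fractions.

Cover-up at x=3: P = 1/(3²+1) = 1/10. Coeff matching: Q = -1/10, R = -3/10. Decomposition: (1/10)/(x - 3) - ((1/10)x + 3/10)/(x² + 1). Integrate: linear → ln, quadratic → (1/2)ln + arctan: (1/10) ln|(x - 3)| - (1/20) ln(x² + 1) - (3/10) arctan(x) + C


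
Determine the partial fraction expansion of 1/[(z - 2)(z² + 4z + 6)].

Cover-up at z = 2: α = 1/(2² + 4·2 + 6) = 1/18. Then β = -α = -1/18, γ = -α·(4 + 2) = -1/3
Result: (1/18)/(z - 2) - ((1/18)z + 1/3)/(z² + 4z + 6)


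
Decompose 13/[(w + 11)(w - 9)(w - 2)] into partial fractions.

Using cover-up method: α = 1/20, β = 13/140, γ = -1/7
Result: (1/20)/(w + 11) + (13/140)/(w - 9) - (1/7)/(w - 2)


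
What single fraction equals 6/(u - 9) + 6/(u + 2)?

Common denominator (u - 9)(u + 2). Numerator: 6(u + 2) + 6(u - 9) = (6u + 12) + (6u - 54) = 12u - 42
Result: (12u - 42)/[(u - 9)(u + 2)]


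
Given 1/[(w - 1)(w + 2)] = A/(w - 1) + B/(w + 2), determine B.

Cover-up at w = -2: B = 1/(-2 - 1) = -1/3


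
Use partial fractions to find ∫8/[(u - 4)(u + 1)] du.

Decompose: 8/[(u - 4)(u + 1)] = (8/5)/(u - 4) - (8/5)/(u + 1). Integrate each term: (8/5) ln|(u - 4)| - (8/5) ln|(u + 1)| + C


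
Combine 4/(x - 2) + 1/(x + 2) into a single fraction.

Common denominator (x - 2)(x + 2). Numerator: 4(x + 2) + 1(x - 2) = (4x + 8) + (x - 2) = 5x + 6
Result: (5x + 6)/[(x - 2)(x + 2)]


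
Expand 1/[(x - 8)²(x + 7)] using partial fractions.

Cover-up at x=-7: R = 1/(-7 - 8)² = 1/225. Cover-up at x=8: Q = 1/(8 + 7) = 1/15. Comparing x² coeff: P = -R = -1/225
Result: (-1/225)/(x - 8) + (1/15)/(x - 8)² + (1/225)/(x + 7)


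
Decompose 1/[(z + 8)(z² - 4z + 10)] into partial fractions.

Cover-up at z = -8: A = 1/((-8)² - 4·(-8) + 10) = 1/106. Then B = -A = -1/106, C = -A·(-4 - 8) = 6/53
Result: (1/106)/(z + 8) - ((1/106)z - 6/53)/(z² - 4z + 10)
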